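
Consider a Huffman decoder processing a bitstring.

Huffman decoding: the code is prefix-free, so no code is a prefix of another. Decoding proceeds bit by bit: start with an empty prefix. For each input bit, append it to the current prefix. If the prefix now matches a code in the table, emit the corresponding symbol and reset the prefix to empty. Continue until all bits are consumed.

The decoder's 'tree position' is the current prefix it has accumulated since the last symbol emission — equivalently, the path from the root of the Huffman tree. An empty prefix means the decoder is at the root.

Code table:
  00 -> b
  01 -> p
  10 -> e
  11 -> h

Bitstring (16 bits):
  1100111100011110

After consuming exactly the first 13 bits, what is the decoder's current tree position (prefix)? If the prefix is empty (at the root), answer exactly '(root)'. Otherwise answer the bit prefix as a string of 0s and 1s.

Bit 0: prefix='1' (no match yet)
Bit 1: prefix='11' -> emit 'h', reset
Bit 2: prefix='0' (no match yet)
Bit 3: prefix='00' -> emit 'b', reset
Bit 4: prefix='1' (no match yet)
Bit 5: prefix='11' -> emit 'h', reset
Bit 6: prefix='1' (no match yet)
Bit 7: prefix='11' -> emit 'h', reset
Bit 8: prefix='0' (no match yet)
Bit 9: prefix='00' -> emit 'b', reset
Bit 10: prefix='0' (no match yet)
Bit 11: prefix='01' -> emit 'p', reset
Bit 12: prefix='1' (no match yet)

Answer: 1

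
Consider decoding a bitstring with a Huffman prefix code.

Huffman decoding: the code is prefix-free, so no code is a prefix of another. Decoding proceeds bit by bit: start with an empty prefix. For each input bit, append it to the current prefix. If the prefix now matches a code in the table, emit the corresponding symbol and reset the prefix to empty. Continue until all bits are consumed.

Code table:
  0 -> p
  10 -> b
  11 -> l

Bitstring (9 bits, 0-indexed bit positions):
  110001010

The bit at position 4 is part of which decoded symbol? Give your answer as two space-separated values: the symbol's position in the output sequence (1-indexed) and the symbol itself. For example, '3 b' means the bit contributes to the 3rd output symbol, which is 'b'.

Bit 0: prefix='1' (no match yet)
Bit 1: prefix='11' -> emit 'l', reset
Bit 2: prefix='0' -> emit 'p', reset
Bit 3: prefix='0' -> emit 'p', reset
Bit 4: prefix='0' -> emit 'p', reset
Bit 5: prefix='1' (no match yet)
Bit 6: prefix='10' -> emit 'b', reset
Bit 7: prefix='1' (no match yet)
Bit 8: prefix='10' -> emit 'b', reset

Answer: 4 p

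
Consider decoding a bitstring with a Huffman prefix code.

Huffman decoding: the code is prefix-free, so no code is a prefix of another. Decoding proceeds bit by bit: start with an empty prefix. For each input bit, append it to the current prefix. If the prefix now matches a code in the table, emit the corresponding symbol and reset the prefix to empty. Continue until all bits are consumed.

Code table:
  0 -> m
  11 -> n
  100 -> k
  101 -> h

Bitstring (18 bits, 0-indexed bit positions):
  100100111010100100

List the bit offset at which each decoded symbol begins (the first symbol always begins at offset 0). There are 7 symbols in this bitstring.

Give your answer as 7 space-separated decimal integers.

Answer: 0 3 6 8 11 12 15

Derivation:
Bit 0: prefix='1' (no match yet)
Bit 1: prefix='10' (no match yet)
Bit 2: prefix='100' -> emit 'k', reset
Bit 3: prefix='1' (no match yet)
Bit 4: prefix='10' (no match yet)
Bit 5: prefix='100' -> emit 'k', reset
Bit 6: prefix='1' (no match yet)
Bit 7: prefix='11' -> emit 'n', reset
Bit 8: prefix='1' (no match yet)
Bit 9: prefix='10' (no match yet)
Bit 10: prefix='101' -> emit 'h', reset
Bit 11: prefix='0' -> emit 'm', reset
Bit 12: prefix='1' (no match yet)
Bit 13: prefix='10' (no match yet)
Bit 14: prefix='100' -> emit 'k', reset
Bit 15: prefix='1' (no match yet)
Bit 16: prefix='10' (no match yet)
Bit 17: prefix='100' -> emit 'k', reset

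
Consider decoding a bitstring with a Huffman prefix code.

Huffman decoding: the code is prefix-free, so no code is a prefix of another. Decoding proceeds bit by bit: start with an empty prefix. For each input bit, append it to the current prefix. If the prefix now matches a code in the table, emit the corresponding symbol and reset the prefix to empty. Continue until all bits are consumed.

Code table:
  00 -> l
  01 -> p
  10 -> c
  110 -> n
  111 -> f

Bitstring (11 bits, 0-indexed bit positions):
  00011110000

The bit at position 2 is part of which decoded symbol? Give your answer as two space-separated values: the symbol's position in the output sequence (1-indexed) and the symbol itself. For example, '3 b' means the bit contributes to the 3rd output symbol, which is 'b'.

Bit 0: prefix='0' (no match yet)
Bit 1: prefix='00' -> emit 'l', reset
Bit 2: prefix='0' (no match yet)
Bit 3: prefix='01' -> emit 'p', reset
Bit 4: prefix='1' (no match yet)
Bit 5: prefix='11' (no match yet)
Bit 6: prefix='111' -> emit 'f', reset

Answer: 2 p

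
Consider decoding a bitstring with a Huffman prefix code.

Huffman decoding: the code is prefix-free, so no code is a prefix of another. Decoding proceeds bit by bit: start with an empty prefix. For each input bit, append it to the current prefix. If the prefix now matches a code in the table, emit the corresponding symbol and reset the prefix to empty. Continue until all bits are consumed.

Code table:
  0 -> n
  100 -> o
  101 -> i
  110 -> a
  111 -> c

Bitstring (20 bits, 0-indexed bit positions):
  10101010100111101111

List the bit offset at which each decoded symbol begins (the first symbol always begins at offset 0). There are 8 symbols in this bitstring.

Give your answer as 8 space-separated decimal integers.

Answer: 0 3 4 7 8 11 14 17

Derivation:
Bit 0: prefix='1' (no match yet)
Bit 1: prefix='10' (no match yet)
Bit 2: prefix='101' -> emit 'i', reset
Bit 3: prefix='0' -> emit 'n', reset
Bit 4: prefix='1' (no match yet)
Bit 5: prefix='10' (no match yet)
Bit 6: prefix='101' -> emit 'i', reset
Bit 7: prefix='0' -> emit 'n', reset
Bit 8: prefix='1' (no match yet)
Bit 9: prefix='10' (no match yet)
Bit 10: prefix='100' -> emit 'o', reset
Bit 11: prefix='1' (no match yet)
Bit 12: prefix='11' (no match yet)
Bit 13: prefix='111' -> emit 'c', reset
Bit 14: prefix='1' (no match yet)
Bit 15: prefix='10' (no match yet)
Bit 16: prefix='101' -> emit 'i', reset
Bit 17: prefix='1' (no match yet)
Bit 18: prefix='11' (no match yet)
Bit 19: prefix='111' -> emit 'c', reset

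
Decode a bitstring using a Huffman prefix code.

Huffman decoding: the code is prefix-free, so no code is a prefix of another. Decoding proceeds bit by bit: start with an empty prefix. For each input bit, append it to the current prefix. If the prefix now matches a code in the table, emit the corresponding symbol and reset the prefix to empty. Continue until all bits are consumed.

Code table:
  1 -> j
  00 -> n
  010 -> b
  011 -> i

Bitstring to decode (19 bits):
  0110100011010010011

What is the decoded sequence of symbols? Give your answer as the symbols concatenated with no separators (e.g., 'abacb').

Bit 0: prefix='0' (no match yet)
Bit 1: prefix='01' (no match yet)
Bit 2: prefix='011' -> emit 'i', reset
Bit 3: prefix='0' (no match yet)
Bit 4: prefix='01' (no match yet)
Bit 5: prefix='010' -> emit 'b', reset
Bit 6: prefix='0' (no match yet)
Bit 7: prefix='00' -> emit 'n', reset
Bit 8: prefix='1' -> emit 'j', reset
Bit 9: prefix='1' -> emit 'j', reset
Bit 10: prefix='0' (no match yet)
Bit 11: prefix='01' (no match yet)
Bit 12: prefix='010' -> emit 'b', reset
Bit 13: prefix='0' (no match yet)
Bit 14: prefix='01' (no match yet)
Bit 15: prefix='010' -> emit 'b', reset
Bit 16: prefix='0' (no match yet)
Bit 17: prefix='01' (no match yet)
Bit 18: prefix='011' -> emit 'i', reset

Answer: ibnjjbbi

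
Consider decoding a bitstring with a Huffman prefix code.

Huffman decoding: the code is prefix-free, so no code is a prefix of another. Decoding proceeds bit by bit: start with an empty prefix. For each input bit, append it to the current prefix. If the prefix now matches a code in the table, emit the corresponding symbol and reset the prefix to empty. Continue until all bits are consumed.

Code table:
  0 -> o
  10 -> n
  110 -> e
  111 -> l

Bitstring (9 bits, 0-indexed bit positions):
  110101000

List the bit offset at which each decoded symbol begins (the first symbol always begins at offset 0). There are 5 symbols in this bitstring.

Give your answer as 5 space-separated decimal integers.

Answer: 0 3 5 7 8

Derivation:
Bit 0: prefix='1' (no match yet)
Bit 1: prefix='11' (no match yet)
Bit 2: prefix='110' -> emit 'e', reset
Bit 3: prefix='1' (no match yet)
Bit 4: prefix='10' -> emit 'n', reset
Bit 5: prefix='1' (no match yet)
Bit 6: prefix='10' -> emit 'n', reset
Bit 7: prefix='0' -> emit 'o', reset
Bit 8: prefix='0' -> emit 'o', reset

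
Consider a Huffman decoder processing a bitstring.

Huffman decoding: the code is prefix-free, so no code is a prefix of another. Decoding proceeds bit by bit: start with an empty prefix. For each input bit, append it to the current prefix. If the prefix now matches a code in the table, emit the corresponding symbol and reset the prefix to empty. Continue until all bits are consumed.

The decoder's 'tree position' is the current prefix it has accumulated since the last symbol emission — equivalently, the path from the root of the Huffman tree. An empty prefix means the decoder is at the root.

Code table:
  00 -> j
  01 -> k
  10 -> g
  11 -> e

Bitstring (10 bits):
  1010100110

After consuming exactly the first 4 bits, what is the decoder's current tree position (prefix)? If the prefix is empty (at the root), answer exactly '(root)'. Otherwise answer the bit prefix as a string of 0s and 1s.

Bit 0: prefix='1' (no match yet)
Bit 1: prefix='10' -> emit 'g', reset
Bit 2: prefix='1' (no match yet)
Bit 3: prefix='10' -> emit 'g', reset

Answer: (root)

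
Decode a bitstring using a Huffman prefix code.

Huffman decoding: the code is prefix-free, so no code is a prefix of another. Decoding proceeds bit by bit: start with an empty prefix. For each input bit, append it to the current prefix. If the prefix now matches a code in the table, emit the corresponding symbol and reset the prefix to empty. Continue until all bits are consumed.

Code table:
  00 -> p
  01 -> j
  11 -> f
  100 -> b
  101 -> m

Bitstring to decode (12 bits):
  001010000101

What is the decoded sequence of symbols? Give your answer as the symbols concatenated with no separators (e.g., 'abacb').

Bit 0: prefix='0' (no match yet)
Bit 1: prefix='00' -> emit 'p', reset
Bit 2: prefix='1' (no match yet)
Bit 3: prefix='10' (no match yet)
Bit 4: prefix='101' -> emit 'm', reset
Bit 5: prefix='0' (no match yet)
Bit 6: prefix='00' -> emit 'p', reset
Bit 7: prefix='0' (no match yet)
Bit 8: prefix='00' -> emit 'p', reset
Bit 9: prefix='1' (no match yet)
Bit 10: prefix='10' (no match yet)
Bit 11: prefix='101' -> emit 'm', reset

Answer: pmppm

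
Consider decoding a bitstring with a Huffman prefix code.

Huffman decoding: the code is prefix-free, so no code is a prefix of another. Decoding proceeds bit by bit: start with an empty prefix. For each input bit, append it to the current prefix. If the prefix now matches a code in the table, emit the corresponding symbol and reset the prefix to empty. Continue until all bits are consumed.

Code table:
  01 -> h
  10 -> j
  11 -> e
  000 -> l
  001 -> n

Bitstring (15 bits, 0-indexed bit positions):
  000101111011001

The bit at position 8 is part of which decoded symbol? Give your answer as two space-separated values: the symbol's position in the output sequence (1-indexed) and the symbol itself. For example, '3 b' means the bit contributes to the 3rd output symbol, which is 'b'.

Bit 0: prefix='0' (no match yet)
Bit 1: prefix='00' (no match yet)
Bit 2: prefix='000' -> emit 'l', reset
Bit 3: prefix='1' (no match yet)
Bit 4: prefix='10' -> emit 'j', reset
Bit 5: prefix='1' (no match yet)
Bit 6: prefix='11' -> emit 'e', reset
Bit 7: prefix='1' (no match yet)
Bit 8: prefix='11' -> emit 'e', reset
Bit 9: prefix='0' (no match yet)
Bit 10: prefix='01' -> emit 'h', reset
Bit 11: prefix='1' (no match yet)
Bit 12: prefix='10' -> emit 'j', reset

Answer: 4 e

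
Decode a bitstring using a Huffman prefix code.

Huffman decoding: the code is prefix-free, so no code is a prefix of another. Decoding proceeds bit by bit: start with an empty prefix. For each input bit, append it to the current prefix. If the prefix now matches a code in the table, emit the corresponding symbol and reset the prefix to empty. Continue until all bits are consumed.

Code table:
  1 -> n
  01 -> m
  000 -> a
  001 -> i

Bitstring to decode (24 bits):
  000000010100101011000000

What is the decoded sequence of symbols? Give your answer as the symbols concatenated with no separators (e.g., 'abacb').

Bit 0: prefix='0' (no match yet)
Bit 1: prefix='00' (no match yet)
Bit 2: prefix='000' -> emit 'a', reset
Bit 3: prefix='0' (no match yet)
Bit 4: prefix='00' (no match yet)
Bit 5: prefix='000' -> emit 'a', reset
Bit 6: prefix='0' (no match yet)
Bit 7: prefix='01' -> emit 'm', reset
Bit 8: prefix='0' (no match yet)
Bit 9: prefix='01' -> emit 'm', reset
Bit 10: prefix='0' (no match yet)
Bit 11: prefix='00' (no match yet)
Bit 12: prefix='001' -> emit 'i', reset
Bit 13: prefix='0' (no match yet)
Bit 14: prefix='01' -> emit 'm', reset
Bit 15: prefix='0' (no match yet)
Bit 16: prefix='01' -> emit 'm', reset
Bit 17: prefix='1' -> emit 'n', reset
Bit 18: prefix='0' (no match yet)
Bit 19: prefix='00' (no match yet)
Bit 20: prefix='000' -> emit 'a', reset
Bit 21: prefix='0' (no match yet)
Bit 22: prefix='00' (no match yet)
Bit 23: prefix='000' -> emit 'a', reset

Answer: aammimmnaa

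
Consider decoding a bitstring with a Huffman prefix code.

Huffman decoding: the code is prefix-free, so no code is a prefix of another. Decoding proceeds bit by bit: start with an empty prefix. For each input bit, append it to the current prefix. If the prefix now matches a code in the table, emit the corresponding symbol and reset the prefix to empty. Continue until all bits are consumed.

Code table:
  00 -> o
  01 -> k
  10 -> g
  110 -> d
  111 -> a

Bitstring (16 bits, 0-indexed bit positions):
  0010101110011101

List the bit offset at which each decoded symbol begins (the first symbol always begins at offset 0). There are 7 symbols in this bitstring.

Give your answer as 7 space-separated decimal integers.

Bit 0: prefix='0' (no match yet)
Bit 1: prefix='00' -> emit 'o', reset
Bit 2: prefix='1' (no match yet)
Bit 3: prefix='10' -> emit 'g', reset
Bit 4: prefix='1' (no match yet)
Bit 5: prefix='10' -> emit 'g', reset
Bit 6: prefix='1' (no match yet)
Bit 7: prefix='11' (no match yet)
Bit 8: prefix='111' -> emit 'a', reset
Bit 9: prefix='0' (no match yet)
Bit 10: prefix='00' -> emit 'o', reset
Bit 11: prefix='1' (no match yet)
Bit 12: prefix='11' (no match yet)
Bit 13: prefix='111' -> emit 'a', reset
Bit 14: prefix='0' (no match yet)
Bit 15: prefix='01' -> emit 'k', reset

Answer: 0 2 4 6 9 11 14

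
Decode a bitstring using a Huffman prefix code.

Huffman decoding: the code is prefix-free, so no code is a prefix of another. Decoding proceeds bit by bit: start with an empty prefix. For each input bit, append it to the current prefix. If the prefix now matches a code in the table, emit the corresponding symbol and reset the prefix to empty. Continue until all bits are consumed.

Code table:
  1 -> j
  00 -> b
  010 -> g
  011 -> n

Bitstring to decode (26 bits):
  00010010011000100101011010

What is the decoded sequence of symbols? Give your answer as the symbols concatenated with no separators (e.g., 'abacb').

Bit 0: prefix='0' (no match yet)
Bit 1: prefix='00' -> emit 'b', reset
Bit 2: prefix='0' (no match yet)
Bit 3: prefix='01' (no match yet)
Bit 4: prefix='010' -> emit 'g', reset
Bit 5: prefix='0' (no match yet)
Bit 6: prefix='01' (no match yet)
Bit 7: prefix='010' -> emit 'g', reset
Bit 8: prefix='0' (no match yet)
Bit 9: prefix='01' (no match yet)
Bit 10: prefix='011' -> emit 'n', reset
Bit 11: prefix='0' (no match yet)
Bit 12: prefix='00' -> emit 'b', reset
Bit 13: prefix='0' (no match yet)
Bit 14: prefix='01' (no match yet)
Bit 15: prefix='010' -> emit 'g', reset
Bit 16: prefix='0' (no match yet)
Bit 17: prefix='01' (no match yet)
Bit 18: prefix='010' -> emit 'g', reset
Bit 19: prefix='1' -> emit 'j', reset
Bit 20: prefix='0' (no match yet)
Bit 21: prefix='01' (no match yet)
Bit 22: prefix='011' -> emit 'n', reset
Bit 23: prefix='0' (no match yet)
Bit 24: prefix='01' (no match yet)
Bit 25: prefix='010' -> emit 'g', reset

Answer: bggnbggjng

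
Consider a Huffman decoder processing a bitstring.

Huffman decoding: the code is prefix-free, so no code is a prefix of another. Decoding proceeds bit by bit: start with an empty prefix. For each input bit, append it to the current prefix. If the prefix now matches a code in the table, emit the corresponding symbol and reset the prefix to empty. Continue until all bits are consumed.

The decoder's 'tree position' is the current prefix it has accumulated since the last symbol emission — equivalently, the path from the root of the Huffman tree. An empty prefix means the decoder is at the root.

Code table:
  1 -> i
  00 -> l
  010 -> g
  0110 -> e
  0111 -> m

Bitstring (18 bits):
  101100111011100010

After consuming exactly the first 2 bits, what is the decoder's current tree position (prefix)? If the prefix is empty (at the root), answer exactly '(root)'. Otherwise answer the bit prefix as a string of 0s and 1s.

Bit 0: prefix='1' -> emit 'i', reset
Bit 1: prefix='0' (no match yet)

Answer: 0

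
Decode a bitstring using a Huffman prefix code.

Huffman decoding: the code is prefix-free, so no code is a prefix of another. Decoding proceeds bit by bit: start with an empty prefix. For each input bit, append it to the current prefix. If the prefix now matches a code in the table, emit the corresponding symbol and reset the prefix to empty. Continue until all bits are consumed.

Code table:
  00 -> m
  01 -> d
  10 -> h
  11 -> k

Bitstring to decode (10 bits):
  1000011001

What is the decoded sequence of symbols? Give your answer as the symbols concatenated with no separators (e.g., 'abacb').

Answer: hmdhd

Derivation:
Bit 0: prefix='1' (no match yet)
Bit 1: prefix='10' -> emit 'h', reset
Bit 2: prefix='0' (no match yet)
Bit 3: prefix='00' -> emit 'm', reset
Bit 4: prefix='0' (no match yet)
Bit 5: prefix='01' -> emit 'd', reset
Bit 6: prefix='1' (no match yet)
Bit 7: prefix='10' -> emit 'h', reset
Bit 8: prefix='0' (no match yet)
Bit 9: prefix='01' -> emit 'd', reset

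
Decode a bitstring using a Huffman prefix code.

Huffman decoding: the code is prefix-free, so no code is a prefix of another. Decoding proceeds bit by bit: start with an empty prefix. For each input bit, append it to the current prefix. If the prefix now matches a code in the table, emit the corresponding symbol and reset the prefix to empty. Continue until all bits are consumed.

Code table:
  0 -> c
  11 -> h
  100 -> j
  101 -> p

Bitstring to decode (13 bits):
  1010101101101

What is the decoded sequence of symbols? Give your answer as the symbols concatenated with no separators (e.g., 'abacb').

Bit 0: prefix='1' (no match yet)
Bit 1: prefix='10' (no match yet)
Bit 2: prefix='101' -> emit 'p', reset
Bit 3: prefix='0' -> emit 'c', reset
Bit 4: prefix='1' (no match yet)
Bit 5: prefix='10' (no match yet)
Bit 6: prefix='101' -> emit 'p', reset
Bit 7: prefix='1' (no match yet)
Bit 8: prefix='10' (no match yet)
Bit 9: prefix='101' -> emit 'p', reset
Bit 10: prefix='1' (no match yet)
Bit 11: prefix='10' (no match yet)
Bit 12: prefix='101' -> emit 'p', reset

Answer: pcppp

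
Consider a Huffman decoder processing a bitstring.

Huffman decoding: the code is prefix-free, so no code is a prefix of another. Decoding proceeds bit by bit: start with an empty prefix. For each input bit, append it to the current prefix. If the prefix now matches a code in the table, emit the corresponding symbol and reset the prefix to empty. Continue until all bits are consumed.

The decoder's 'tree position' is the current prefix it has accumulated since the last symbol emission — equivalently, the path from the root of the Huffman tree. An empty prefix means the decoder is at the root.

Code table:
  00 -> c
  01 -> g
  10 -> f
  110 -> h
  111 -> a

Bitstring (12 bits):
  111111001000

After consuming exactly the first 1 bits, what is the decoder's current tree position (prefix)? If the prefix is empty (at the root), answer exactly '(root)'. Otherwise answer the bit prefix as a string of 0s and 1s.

Answer: 1

Derivation:
Bit 0: prefix='1' (no match yet)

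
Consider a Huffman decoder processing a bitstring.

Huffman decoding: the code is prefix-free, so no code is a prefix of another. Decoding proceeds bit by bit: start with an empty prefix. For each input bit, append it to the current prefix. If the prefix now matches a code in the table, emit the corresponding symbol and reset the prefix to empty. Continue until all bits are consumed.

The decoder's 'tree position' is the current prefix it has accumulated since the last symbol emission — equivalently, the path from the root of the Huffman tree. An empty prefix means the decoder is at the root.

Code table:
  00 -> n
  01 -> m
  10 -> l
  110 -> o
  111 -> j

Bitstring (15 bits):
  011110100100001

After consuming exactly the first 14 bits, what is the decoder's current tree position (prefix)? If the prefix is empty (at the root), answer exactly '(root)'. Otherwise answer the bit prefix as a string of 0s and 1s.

Bit 0: prefix='0' (no match yet)
Bit 1: prefix='01' -> emit 'm', reset
Bit 2: prefix='1' (no match yet)
Bit 3: prefix='11' (no match yet)
Bit 4: prefix='111' -> emit 'j', reset
Bit 5: prefix='0' (no match yet)
Bit 6: prefix='01' -> emit 'm', reset
Bit 7: prefix='0' (no match yet)
Bit 8: prefix='00' -> emit 'n', reset
Bit 9: prefix='1' (no match yet)
Bit 10: prefix='10' -> emit 'l', reset
Bit 11: prefix='0' (no match yet)
Bit 12: prefix='00' -> emit 'n', reset
Bit 13: prefix='0' (no match yet)

Answer: 0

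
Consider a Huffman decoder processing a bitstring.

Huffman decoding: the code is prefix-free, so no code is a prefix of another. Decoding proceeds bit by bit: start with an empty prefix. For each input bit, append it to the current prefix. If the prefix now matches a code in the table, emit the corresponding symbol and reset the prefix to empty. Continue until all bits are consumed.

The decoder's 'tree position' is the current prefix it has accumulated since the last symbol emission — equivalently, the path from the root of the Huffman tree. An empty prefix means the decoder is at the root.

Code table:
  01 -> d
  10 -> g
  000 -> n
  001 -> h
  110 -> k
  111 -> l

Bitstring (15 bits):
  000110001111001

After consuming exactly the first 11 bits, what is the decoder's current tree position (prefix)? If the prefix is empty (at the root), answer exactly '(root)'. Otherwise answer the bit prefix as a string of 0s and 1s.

Bit 0: prefix='0' (no match yet)
Bit 1: prefix='00' (no match yet)
Bit 2: prefix='000' -> emit 'n', reset
Bit 3: prefix='1' (no match yet)
Bit 4: prefix='11' (no match yet)
Bit 5: prefix='110' -> emit 'k', reset
Bit 6: prefix='0' (no match yet)
Bit 7: prefix='00' (no match yet)
Bit 8: prefix='001' -> emit 'h', reset
Bit 9: prefix='1' (no match yet)
Bit 10: prefix='11' (no match yet)

Answer: 11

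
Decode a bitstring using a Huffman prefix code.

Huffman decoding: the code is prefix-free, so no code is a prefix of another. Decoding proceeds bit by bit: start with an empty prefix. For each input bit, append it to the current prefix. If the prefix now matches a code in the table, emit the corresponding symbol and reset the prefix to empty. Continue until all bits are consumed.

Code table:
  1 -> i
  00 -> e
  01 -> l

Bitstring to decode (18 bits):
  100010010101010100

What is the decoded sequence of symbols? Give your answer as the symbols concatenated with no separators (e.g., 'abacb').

Answer: ieleilllle

Derivation:
Bit 0: prefix='1' -> emit 'i', reset
Bit 1: prefix='0' (no match yet)
Bit 2: prefix='00' -> emit 'e', reset
Bit 3: prefix='0' (no match yet)
Bit 4: prefix='01' -> emit 'l', reset
Bit 5: prefix='0' (no match yet)
Bit 6: prefix='00' -> emit 'e', reset
Bit 7: prefix='1' -> emit 'i', reset
Bit 8: prefix='0' (no match yet)
Bit 9: prefix='01' -> emit 'l', reset
Bit 10: prefix='0' (no match yet)
Bit 11: prefix='01' -> emit 'l', reset
Bit 12: prefix='0' (no match yet)
Bit 13: prefix='01' -> emit 'l', reset
Bit 14: prefix='0' (no match yet)
Bit 15: prefix='01' -> emit 'l', reset
Bit 16: prefix='0' (no match yet)
Bit 17: prefix='00' -> emit 'e', reset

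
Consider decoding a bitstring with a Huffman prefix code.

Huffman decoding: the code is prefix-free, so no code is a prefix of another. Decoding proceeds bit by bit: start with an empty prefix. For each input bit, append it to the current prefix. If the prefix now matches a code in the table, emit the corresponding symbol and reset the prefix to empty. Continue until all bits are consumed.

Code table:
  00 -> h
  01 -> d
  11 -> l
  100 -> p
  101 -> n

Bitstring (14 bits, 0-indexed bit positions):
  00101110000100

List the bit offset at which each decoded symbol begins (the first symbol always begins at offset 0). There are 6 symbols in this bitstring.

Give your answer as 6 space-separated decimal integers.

Answer: 0 2 5 7 9 11

Derivation:
Bit 0: prefix='0' (no match yet)
Bit 1: prefix='00' -> emit 'h', reset
Bit 2: prefix='1' (no match yet)
Bit 3: prefix='10' (no match yet)
Bit 4: prefix='101' -> emit 'n', reset
Bit 5: prefix='1' (no match yet)
Bit 6: prefix='11' -> emit 'l', reset
Bit 7: prefix='0' (no match yet)
Bit 8: prefix='00' -> emit 'h', reset
Bit 9: prefix='0' (no match yet)
Bit 10: prefix='00' -> emit 'h', reset
Bit 11: prefix='1' (no match yet)
Bit 12: prefix='10' (no match yet)
Bit 13: prefix='100' -> emit 'p', reset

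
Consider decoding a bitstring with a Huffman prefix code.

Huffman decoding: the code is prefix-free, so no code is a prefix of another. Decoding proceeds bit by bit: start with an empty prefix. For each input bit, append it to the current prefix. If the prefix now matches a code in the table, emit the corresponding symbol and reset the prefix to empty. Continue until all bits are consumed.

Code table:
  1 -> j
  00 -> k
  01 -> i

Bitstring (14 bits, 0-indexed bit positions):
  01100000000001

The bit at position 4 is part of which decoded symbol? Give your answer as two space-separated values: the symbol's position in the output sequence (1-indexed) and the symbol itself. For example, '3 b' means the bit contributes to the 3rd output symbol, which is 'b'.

Answer: 3 k

Derivation:
Bit 0: prefix='0' (no match yet)
Bit 1: prefix='01' -> emit 'i', reset
Bit 2: prefix='1' -> emit 'j', reset
Bit 3: prefix='0' (no match yet)
Bit 4: prefix='00' -> emit 'k', reset
Bit 5: prefix='0' (no match yet)
Bit 6: prefix='00' -> emit 'k', reset
Bit 7: prefix='0' (no match yet)
Bit 8: prefix='00' -> emit 'k', reset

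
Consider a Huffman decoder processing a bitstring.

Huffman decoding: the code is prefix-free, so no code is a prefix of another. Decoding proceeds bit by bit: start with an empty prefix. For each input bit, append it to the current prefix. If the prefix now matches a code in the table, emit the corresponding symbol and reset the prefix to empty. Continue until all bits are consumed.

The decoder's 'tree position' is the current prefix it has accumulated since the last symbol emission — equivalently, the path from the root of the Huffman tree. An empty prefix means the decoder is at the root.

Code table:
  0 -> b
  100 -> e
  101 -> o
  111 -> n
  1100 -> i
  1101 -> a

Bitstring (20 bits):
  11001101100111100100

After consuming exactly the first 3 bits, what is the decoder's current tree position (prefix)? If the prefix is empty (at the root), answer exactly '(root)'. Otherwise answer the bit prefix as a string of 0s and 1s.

Bit 0: prefix='1' (no match yet)
Bit 1: prefix='11' (no match yet)
Bit 2: prefix='110' (no match yet)

Answer: 110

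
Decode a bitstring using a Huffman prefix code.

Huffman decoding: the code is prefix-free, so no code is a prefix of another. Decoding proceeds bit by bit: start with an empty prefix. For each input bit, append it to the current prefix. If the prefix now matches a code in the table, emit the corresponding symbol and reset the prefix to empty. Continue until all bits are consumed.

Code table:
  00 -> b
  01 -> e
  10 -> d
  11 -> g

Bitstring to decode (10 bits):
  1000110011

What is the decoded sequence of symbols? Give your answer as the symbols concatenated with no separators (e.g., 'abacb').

Answer: dbgbg

Derivation:
Bit 0: prefix='1' (no match yet)
Bit 1: prefix='10' -> emit 'd', reset
Bit 2: prefix='0' (no match yet)
Bit 3: prefix='00' -> emit 'b', reset
Bit 4: prefix='1' (no match yet)
Bit 5: prefix='11' -> emit 'g', reset
Bit 6: prefix='0' (no match yet)
Bit 7: prefix='00' -> emit 'b', reset
Bit 8: prefix='1' (no match yet)
Bit 9: prefix='11' -> emit 'g', reset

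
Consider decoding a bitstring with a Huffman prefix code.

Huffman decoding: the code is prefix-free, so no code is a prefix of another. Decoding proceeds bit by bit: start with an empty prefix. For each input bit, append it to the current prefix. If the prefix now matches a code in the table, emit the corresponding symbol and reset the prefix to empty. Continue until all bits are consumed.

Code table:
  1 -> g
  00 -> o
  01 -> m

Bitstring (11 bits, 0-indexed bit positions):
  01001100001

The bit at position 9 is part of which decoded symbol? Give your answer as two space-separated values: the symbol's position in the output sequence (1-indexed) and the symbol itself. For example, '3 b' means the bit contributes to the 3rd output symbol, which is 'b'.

Bit 0: prefix='0' (no match yet)
Bit 1: prefix='01' -> emit 'm', reset
Bit 2: prefix='0' (no match yet)
Bit 3: prefix='00' -> emit 'o', reset
Bit 4: prefix='1' -> emit 'g', reset
Bit 5: prefix='1' -> emit 'g', reset
Bit 6: prefix='0' (no match yet)
Bit 7: prefix='00' -> emit 'o', reset
Bit 8: prefix='0' (no match yet)
Bit 9: prefix='00' -> emit 'o', reset
Bit 10: prefix='1' -> emit 'g', reset

Answer: 6 o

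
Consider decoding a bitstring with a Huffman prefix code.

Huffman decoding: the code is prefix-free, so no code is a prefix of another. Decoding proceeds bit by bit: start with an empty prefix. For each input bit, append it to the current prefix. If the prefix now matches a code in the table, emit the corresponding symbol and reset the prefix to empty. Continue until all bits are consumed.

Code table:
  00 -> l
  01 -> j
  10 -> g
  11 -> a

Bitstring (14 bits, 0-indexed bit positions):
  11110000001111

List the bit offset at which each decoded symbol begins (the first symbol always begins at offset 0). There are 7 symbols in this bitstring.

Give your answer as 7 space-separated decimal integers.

Answer: 0 2 4 6 8 10 12

Derivation:
Bit 0: prefix='1' (no match yet)
Bit 1: prefix='11' -> emit 'a', reset
Bit 2: prefix='1' (no match yet)
Bit 3: prefix='11' -> emit 'a', reset
Bit 4: prefix='0' (no match yet)
Bit 5: prefix='00' -> emit 'l', reset
Bit 6: prefix='0' (no match yet)
Bit 7: prefix='00' -> emit 'l', reset
Bit 8: prefix='0' (no match yet)
Bit 9: prefix='00' -> emit 'l', reset
Bit 10: prefix='1' (no match yet)
Bit 11: prefix='11' -> emit 'a', reset
Bit 12: prefix='1' (no match yet)
Bit 13: prefix='11' -> emit 'a', reset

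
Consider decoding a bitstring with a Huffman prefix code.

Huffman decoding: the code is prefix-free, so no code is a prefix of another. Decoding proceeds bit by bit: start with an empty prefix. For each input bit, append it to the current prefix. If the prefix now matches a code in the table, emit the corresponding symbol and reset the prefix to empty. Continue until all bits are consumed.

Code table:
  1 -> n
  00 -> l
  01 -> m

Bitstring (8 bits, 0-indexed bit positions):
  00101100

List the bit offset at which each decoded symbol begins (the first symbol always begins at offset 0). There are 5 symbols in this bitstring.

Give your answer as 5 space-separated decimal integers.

Bit 0: prefix='0' (no match yet)
Bit 1: prefix='00' -> emit 'l', reset
Bit 2: prefix='1' -> emit 'n', reset
Bit 3: prefix='0' (no match yet)
Bit 4: prefix='01' -> emit 'm', reset
Bit 5: prefix='1' -> emit 'n', reset
Bit 6: prefix='0' (no match yet)
Bit 7: prefix='00' -> emit 'l', reset

Answer: 0 2 3 5 6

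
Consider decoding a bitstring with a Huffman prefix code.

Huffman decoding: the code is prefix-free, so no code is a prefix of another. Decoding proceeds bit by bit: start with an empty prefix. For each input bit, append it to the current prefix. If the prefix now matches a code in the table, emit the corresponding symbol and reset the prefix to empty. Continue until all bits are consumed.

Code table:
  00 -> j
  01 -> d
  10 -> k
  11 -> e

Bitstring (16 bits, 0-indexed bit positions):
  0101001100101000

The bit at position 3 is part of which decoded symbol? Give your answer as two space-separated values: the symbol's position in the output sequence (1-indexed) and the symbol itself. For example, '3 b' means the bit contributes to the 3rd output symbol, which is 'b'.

Bit 0: prefix='0' (no match yet)
Bit 1: prefix='01' -> emit 'd', reset
Bit 2: prefix='0' (no match yet)
Bit 3: prefix='01' -> emit 'd', reset
Bit 4: prefix='0' (no match yet)
Bit 5: prefix='00' -> emit 'j', reset
Bit 6: prefix='1' (no match yet)
Bit 7: prefix='11' -> emit 'e', reset

Answer: 2 d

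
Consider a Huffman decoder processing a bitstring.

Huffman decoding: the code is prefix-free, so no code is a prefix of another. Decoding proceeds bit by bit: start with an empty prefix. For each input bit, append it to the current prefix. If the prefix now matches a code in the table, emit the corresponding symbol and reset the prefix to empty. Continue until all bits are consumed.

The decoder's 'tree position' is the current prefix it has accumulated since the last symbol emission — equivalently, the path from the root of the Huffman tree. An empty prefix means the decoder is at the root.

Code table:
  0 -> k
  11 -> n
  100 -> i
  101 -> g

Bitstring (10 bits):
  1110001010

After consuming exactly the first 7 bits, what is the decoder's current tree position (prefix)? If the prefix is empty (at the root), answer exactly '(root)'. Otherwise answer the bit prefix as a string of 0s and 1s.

Answer: 1

Derivation:
Bit 0: prefix='1' (no match yet)
Bit 1: prefix='11' -> emit 'n', reset
Bit 2: prefix='1' (no match yet)
Bit 3: prefix='10' (no match yet)
Bit 4: prefix='100' -> emit 'i', reset
Bit 5: prefix='0' -> emit 'k', reset
Bit 6: prefix='1' (no match yet)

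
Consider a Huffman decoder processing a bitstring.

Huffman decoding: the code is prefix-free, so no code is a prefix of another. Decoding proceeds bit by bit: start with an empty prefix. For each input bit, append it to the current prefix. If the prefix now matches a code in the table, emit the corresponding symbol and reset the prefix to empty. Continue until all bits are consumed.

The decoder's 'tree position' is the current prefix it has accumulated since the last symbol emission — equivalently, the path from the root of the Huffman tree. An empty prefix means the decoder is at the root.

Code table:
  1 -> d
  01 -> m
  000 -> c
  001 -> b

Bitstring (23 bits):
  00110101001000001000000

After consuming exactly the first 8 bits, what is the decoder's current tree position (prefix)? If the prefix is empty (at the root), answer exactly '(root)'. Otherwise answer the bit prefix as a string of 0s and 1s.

Answer: (root)

Derivation:
Bit 0: prefix='0' (no match yet)
Bit 1: prefix='00' (no match yet)
Bit 2: prefix='001' -> emit 'b', reset
Bit 3: prefix='1' -> emit 'd', reset
Bit 4: prefix='0' (no match yet)
Bit 5: prefix='01' -> emit 'm', reset
Bit 6: prefix='0' (no match yet)
Bit 7: prefix='01' -> emit 'm', reset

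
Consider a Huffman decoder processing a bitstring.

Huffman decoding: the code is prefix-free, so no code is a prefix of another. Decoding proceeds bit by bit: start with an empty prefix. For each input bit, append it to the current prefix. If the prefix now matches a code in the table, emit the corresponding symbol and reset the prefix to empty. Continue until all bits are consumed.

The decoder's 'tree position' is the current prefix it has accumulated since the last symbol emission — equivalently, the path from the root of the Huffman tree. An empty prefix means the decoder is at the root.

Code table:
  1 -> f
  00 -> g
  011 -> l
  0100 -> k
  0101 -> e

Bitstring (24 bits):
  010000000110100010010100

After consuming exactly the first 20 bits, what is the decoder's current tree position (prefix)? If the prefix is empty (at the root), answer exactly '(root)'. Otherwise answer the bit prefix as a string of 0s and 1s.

Answer: (root)

Derivation:
Bit 0: prefix='0' (no match yet)
Bit 1: prefix='01' (no match yet)
Bit 2: prefix='010' (no match yet)
Bit 3: prefix='0100' -> emit 'k', reset
Bit 4: prefix='0' (no match yet)
Bit 5: prefix='00' -> emit 'g', reset
Bit 6: prefix='0' (no match yet)
Bit 7: prefix='00' -> emit 'g', reset
Bit 8: prefix='0' (no match yet)
Bit 9: prefix='01' (no match yet)
Bit 10: prefix='011' -> emit 'l', reset
Bit 11: prefix='0' (no match yet)
Bit 12: prefix='01' (no match yet)
Bit 13: prefix='010' (no match yet)
Bit 14: prefix='0100' -> emit 'k', reset
Bit 15: prefix='0' (no match yet)
Bit 16: prefix='01' (no match yet)
Bit 17: prefix='010' (no match yet)
Bit 18: prefix='0100' -> emit 'k', reset
Bit 19: prefix='1' -> emit 'f', reset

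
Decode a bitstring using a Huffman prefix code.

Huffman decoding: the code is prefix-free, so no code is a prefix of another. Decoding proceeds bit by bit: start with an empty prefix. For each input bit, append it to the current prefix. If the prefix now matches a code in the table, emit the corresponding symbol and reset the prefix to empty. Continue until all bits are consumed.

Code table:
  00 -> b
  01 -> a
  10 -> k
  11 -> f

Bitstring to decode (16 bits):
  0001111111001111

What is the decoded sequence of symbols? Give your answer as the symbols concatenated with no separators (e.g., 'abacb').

Answer: bafffbff

Derivation:
Bit 0: prefix='0' (no match yet)
Bit 1: prefix='00' -> emit 'b', reset
Bit 2: prefix='0' (no match yet)
Bit 3: prefix='01' -> emit 'a', reset
Bit 4: prefix='1' (no match yet)
Bit 5: prefix='11' -> emit 'f', reset
Bit 6: prefix='1' (no match yet)
Bit 7: prefix='11' -> emit 'f', reset
Bit 8: prefix='1' (no match yet)
Bit 9: prefix='11' -> emit 'f', reset
Bit 10: prefix='0' (no match yet)
Bit 11: prefix='00' -> emit 'b', reset
Bit 12: prefix='1' (no match yet)
Bit 13: prefix='11' -> emit 'f', reset
Bit 14: prefix='1' (no match yet)
Bit 15: prefix='11' -> emit 'f', reset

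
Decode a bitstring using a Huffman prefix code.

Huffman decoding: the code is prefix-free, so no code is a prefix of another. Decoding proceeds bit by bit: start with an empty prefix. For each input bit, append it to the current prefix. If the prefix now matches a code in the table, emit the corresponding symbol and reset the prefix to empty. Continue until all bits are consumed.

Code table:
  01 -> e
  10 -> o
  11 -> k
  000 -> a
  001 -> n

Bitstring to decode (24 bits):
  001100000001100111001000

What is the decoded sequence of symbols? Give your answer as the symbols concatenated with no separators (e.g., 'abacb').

Bit 0: prefix='0' (no match yet)
Bit 1: prefix='00' (no match yet)
Bit 2: prefix='001' -> emit 'n', reset
Bit 3: prefix='1' (no match yet)
Bit 4: prefix='10' -> emit 'o', reset
Bit 5: prefix='0' (no match yet)
Bit 6: prefix='00' (no match yet)
Bit 7: prefix='000' -> emit 'a', reset
Bit 8: prefix='0' (no match yet)
Bit 9: prefix='00' (no match yet)
Bit 10: prefix='000' -> emit 'a', reset
Bit 11: prefix='1' (no match yet)
Bit 12: prefix='11' -> emit 'k', reset
Bit 13: prefix='0' (no match yet)
Bit 14: prefix='00' (no match yet)
Bit 15: prefix='001' -> emit 'n', reset
Bit 16: prefix='1' (no match yet)
Bit 17: prefix='11' -> emit 'k', reset
Bit 18: prefix='0' (no match yet)
Bit 19: prefix='00' (no match yet)
Bit 20: prefix='001' -> emit 'n', reset
Bit 21: prefix='0' (no match yet)
Bit 22: prefix='00' (no match yet)
Bit 23: prefix='000' -> emit 'a', reset

Answer: noaaknkna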